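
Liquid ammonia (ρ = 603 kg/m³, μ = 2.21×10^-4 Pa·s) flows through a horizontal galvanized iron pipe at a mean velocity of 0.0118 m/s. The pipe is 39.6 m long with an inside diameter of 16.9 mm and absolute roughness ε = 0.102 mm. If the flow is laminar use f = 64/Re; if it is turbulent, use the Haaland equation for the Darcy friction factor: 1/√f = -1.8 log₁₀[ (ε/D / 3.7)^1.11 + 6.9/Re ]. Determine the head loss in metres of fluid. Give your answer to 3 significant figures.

h_f ≈ 0.00196 m

Reynolds number Re = ρVD/μ = 603 · 0.0118 · 0.0169 / 0.000221 = 544.1.
Re < 2300 → laminar flow, so f = 64/Re = 64/544.1 = 0.1176 (the turbulent correlation is not needed).
Darcy-Weisbach: ΔP = f(L/D)(ρV²/2) = 0.1176·(39.6/0.0169)·(603·0.0118²/2) = 0.1176·2343·0.04198 = 11.57 Pa.
Head loss h_f = ΔP/(ρg) = 11.57/(603·9.81) = 0.00196 m.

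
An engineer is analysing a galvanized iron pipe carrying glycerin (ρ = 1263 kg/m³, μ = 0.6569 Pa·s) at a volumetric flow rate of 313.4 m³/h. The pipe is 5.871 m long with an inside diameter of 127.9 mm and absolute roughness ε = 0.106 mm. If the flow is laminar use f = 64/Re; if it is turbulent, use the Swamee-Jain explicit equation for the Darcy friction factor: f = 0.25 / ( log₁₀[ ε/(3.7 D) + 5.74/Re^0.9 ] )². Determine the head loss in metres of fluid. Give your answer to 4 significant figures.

Q = 313.4 m³/h = 313.4/3600 = 0.08706 m³/s.
Cross-sectional area A = πD²/4 = π(0.1279)²/4 = 0.01285 m²; mean velocity V = Q/A = 0.08706/0.01285 = 6.776 m/s.
Reynolds number Re = ρVD/μ = 1263 · 6.776 · 0.1279 / 0.657 = 1666.
Re < 2300 → laminar flow, so f = 64/Re = 64/1666 = 0.03841 (the turbulent correlation is not needed).
Darcy-Weisbach: ΔP = f(L/D)(ρV²/2) = 0.03841·(5.871/0.1279)·(1263·6.776²/2) = 0.03841·45.9·2.899e+04 = 5.112e+04 Pa.
Head loss h_f = ΔP/(ρg) = 5.112e+04/(1263·9.81) = 4.126 m.

h_f ≈ 4.126 m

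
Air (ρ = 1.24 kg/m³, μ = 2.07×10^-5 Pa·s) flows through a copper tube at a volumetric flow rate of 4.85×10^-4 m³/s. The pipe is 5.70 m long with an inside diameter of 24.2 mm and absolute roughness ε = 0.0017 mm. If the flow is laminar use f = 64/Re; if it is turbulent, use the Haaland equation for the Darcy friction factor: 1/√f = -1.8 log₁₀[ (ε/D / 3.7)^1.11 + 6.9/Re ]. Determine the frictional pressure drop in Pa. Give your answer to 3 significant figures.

ΔP ≈ 6.80 Pa

Cross-sectional area A = πD²/4 = π(0.0242)²/4 = 0.00046 m²; mean velocity V = Q/A = 0.000485/0.00046 = 1.054 m/s.
Reynolds number Re = ρVD/μ = 1.24 · 1.054 · 0.0242 / 2.07e-05 = 1529.
Re < 2300 → laminar flow, so f = 64/Re = 64/1529 = 0.04187 (the turbulent correlation is not needed).
Darcy-Weisbach: ΔP = f(L/D)(ρV²/2) = 0.04187·(5.7/0.0242)·(1.24·1.054²/2) = 0.04187·235.5·0.6893 = 6.798 Pa.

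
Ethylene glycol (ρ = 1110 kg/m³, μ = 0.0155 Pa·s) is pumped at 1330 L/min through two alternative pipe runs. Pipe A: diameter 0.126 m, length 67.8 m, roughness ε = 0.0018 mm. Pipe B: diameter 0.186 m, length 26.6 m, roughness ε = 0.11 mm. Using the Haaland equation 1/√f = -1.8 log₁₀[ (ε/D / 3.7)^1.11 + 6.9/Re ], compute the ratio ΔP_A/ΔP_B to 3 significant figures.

ΔP_A/ΔP_B ≈ 15.7

Pipe A: V = Q/A = 0.02217/0.01247 = 1.778 m/s; Re = 1.604e+04; ε/D = 1.43e-05; Haaland → f = 0.02725; ΔP_A = f(L/D)(ρV²/2) = 2.572e+04 Pa.
Pipe B: V = Q/A = 0.02217/0.02717 = 0.8158 m/s; Re = 1.087e+04; ε/D = 0.000591; Haaland → f = 0.03096; ΔP_B = f(L/D)(ρV²/2) = 1635 Pa.
ΔP_A/ΔP_B = 2.572e+04/1635 = 15.7.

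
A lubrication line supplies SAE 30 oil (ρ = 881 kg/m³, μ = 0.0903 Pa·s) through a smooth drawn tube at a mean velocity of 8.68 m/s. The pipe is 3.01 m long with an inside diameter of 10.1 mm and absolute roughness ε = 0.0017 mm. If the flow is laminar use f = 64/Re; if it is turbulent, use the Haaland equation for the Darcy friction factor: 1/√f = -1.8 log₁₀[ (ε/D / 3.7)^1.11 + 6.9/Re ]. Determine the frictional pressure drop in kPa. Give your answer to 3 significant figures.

ΔP ≈ 740 kPa

Reynolds number Re = ρVD/μ = 881 · 8.68 · 0.0101 / 0.0903 = 855.3.
Re < 2300 → laminar flow, so f = 64/Re = 64/855.3 = 0.07483 (the turbulent correlation is not needed).
Darcy-Weisbach: ΔP = f(L/D)(ρV²/2) = 0.07483·(3.01/0.0101)·(881·8.68²/2) = 0.07483·298·3.319e+04 = 7.401e+05 Pa.
ΔP = 7.401e+05 Pa = 740 kPa.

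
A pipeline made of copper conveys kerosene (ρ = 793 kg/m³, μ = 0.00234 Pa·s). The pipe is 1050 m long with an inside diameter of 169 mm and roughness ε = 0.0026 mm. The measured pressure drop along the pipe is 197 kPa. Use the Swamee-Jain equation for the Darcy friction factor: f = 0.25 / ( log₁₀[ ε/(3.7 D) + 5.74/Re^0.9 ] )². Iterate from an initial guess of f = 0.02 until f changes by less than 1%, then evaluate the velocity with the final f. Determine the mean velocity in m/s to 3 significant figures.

Rearranging Darcy-Weisbach: V = √(2·ΔP·D/(f·L·ρ)). With ε/D = 2.6e-06/0.169 = 1.54e-05, iterate starting from f = 0.02:
  f = 0.02 → V = √(2·1.97e+05·0.169/(0.02·1050·793)) = 2 m/s; Re = ρVD/μ = 1.145e+05; f → 0.01747
  f = 0.01747 → V = 2.14 m/s; Re = 1.225e+05; f → 0.01723
  f = 0.01723 → V = 2.154 m/s; Re = 1.234e+05; f → 0.01721
Converged (Δf/f < 1%). With the final f = 0.01721: V = √(2·1.97e+05·0.169/(0.01721·1050·793)) = 2.156 m/s.

V ≈ 2.16 m/s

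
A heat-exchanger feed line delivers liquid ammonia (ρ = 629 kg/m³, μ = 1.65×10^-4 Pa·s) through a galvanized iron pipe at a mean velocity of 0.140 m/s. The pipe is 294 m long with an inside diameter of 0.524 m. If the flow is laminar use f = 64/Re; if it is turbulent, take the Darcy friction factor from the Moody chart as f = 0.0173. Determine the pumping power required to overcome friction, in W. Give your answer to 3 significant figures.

P ≈ 1.81 W

Reynolds number Re = ρVD/μ = 629 · 0.14 · 0.524 / 0.000165 = 2.797e+05.
Re > 4000 → turbulent; use the Moody-chart value f = 0.0173.
Darcy-Weisbach: ΔP = f(L/D)(ρV²/2) = 0.0173·(294/0.524)·(629·0.14²/2) = 0.0173·561.1·6.164 = 59.83 Pa.
Q = V·A = 0.14·0.2157 = 0.03019 m³/s.
Pumping power P = QΔP = 0.03019·59.83 = 1.806 W = 1.81 W.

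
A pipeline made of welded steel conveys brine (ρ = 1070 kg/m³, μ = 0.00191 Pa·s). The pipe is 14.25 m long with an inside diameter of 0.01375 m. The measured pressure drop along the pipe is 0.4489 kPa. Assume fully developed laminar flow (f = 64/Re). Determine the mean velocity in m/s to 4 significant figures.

V ≈ 0.09744 m/s

For laminar flow, f = 64/Re with Re = ρVD/μ, so Darcy-Weisbach reduces to ΔP = 32μLV/D². Solving for V: V = ΔP·D²/(32μL) = 448.9·(0.01375)²/(32·0.00191·14.25) = 0.09744 m/s.
Check: Re = ρVD/μ = 1070·0.09744·0.01375/0.00191 = 750.6 < 2300, so the laminar assumption holds.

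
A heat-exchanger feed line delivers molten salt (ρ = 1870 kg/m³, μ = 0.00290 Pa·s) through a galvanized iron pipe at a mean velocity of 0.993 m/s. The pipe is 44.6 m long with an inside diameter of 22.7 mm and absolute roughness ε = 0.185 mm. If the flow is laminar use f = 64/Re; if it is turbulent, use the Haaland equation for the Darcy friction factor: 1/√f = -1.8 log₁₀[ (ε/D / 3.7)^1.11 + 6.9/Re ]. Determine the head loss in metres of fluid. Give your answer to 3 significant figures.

Reynolds number Re = ρVD/μ = 1870 · 0.993 · 0.0227 / 0.0029 = 1.454e+04.
Re > 4000 → turbulent. Relative roughness ε/D = 0.000185/0.0227 = 0.00815. Haaland: 1/√f = -1.8 log₁₀[(0.00815/3.7)^1.11 + 6.9/1.454e+04] = -1.8 log₁₀[0.00112 + 0.000475] = 5.033, so f = 0.03947.
Darcy-Weisbach: ΔP = f(L/D)(ρV²/2) = 0.03947·(44.6/0.0227)·(1870·0.993²/2) = 0.03947·1965·922 = 7.15e+04 Pa.
Head loss h_f = ΔP/(ρg) = 7.15e+04/(1870·9.81) = 3.90 m.

h_f ≈ 3.90 m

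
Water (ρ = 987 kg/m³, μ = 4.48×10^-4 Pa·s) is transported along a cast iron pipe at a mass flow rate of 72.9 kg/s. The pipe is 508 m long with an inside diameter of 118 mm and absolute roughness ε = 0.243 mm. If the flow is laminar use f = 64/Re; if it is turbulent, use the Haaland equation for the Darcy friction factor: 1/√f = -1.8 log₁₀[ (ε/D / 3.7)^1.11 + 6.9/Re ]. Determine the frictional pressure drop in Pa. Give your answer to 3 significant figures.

A = πD²/4 = π(0.118)²/4 = 0.01094 m²; mean velocity V = ṁ/(ρA) = 72.9/(987 · 0.01094) = 6.754 m/s.
Reynolds number Re = ρVD/μ = 987 · 6.754 · 0.118 / 0.000448 = 1.756e+06.
Re > 4000 → turbulent. Relative roughness ε/D = 0.000243/0.118 = 0.00206. Haaland: 1/√f = -1.8 log₁₀[(0.00206/3.7)^1.11 + 6.9/1.756e+06] = -1.8 log₁₀[0.000244 + 3.93e-06] = 6.49, so f = 0.02374.
Darcy-Weisbach: ΔP = f(L/D)(ρV²/2) = 0.02374·(508/0.118)·(987·6.754²/2) = 0.02374·4305·2.251e+04 = 2.301e+06 Pa.

ΔP ≈ 2.30×10^6 Pa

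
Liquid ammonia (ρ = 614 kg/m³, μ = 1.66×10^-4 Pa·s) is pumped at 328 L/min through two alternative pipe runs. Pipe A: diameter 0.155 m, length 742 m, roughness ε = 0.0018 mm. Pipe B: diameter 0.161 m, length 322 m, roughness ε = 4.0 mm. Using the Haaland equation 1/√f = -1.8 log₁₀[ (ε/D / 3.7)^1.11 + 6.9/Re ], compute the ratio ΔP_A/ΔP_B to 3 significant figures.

ΔP_A/ΔP_B ≈ 0.844

Pipe A: V = Q/A = 0.005467/0.01887 = 0.2897 m/s; Re = 1.661e+05; ε/D = 1.16e-05; Haaland → f = 0.01614; ΔP_A = f(L/D)(ρV²/2) = 1990 Pa.
Pipe B: V = Q/A = 0.005467/0.02036 = 0.2685 m/s; Re = 1.599e+05; ε/D = 0.0248; Haaland → f = 0.05326; ΔP_B = f(L/D)(ρV²/2) = 2358 Pa.
ΔP_A/ΔP_B = 1990/2358 = 0.844.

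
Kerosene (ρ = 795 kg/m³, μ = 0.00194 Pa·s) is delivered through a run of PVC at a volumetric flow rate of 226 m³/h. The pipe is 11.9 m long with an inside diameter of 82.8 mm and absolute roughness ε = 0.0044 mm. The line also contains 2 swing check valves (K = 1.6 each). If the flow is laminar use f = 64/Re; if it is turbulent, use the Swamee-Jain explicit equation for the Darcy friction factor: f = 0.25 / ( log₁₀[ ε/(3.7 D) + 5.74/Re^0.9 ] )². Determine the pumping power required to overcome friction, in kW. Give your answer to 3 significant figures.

P ≈ 17.9 kW

Q = 226 m³/h = 226/3600 = 0.06278 m³/s.
Cross-sectional area A = πD²/4 = π(0.0828)²/4 = 0.005385 m²; mean velocity V = Q/A = 0.06278/0.005385 = 11.66 m/s.
Reynolds number Re = ρVD/μ = 795 · 11.66 · 0.0828 / 0.00194 = 3.956e+05.
Re > 4000 → turbulent. Relative roughness ε/D = 4.4e-06/0.0828 = 5.31e-05. Swamee-Jain: f = 0.25/(log₁₀[5.31e-05/3.7 + 5.74/3.956e+05^0.9])² = 0.25/(log₁₀[1.44e-05 + 5.26e-05])² = 0.25/(-4.174)² = 0.01435.
Total minor-loss coefficient ΣK = 2·1.6 = 3.2.
ΔP = [f·L/D + ΣK]·(ρV²/2) = [0.01435·11.9/0.0828 + 3.2]·(795·11.66²/2) = [2.062 + 3.2]·5.403e+04 = 2.843e+05 Pa.
Pumping power P = QΔP = 0.06278·2.843e+05 = 17850 W = 17.9 kW.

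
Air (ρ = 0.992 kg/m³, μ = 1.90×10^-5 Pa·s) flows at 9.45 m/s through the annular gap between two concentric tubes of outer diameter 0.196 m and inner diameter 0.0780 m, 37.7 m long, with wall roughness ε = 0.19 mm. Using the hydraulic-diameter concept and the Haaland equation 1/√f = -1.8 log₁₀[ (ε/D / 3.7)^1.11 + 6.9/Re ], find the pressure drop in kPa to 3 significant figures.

Hydraulic diameter D_h = 4A/P = D_o - D_i = 0.196 - 0.078 = 0.118 m.
Re = ρVD_h/μ = 0.992·9.45·0.118/1.9e-05 = 5.822e+04.
ε/D_h = 0.00019/0.118 = 0.00161; Haaland gives 1/√f = -1.8 log₁₀[0.000186+0.000119] = 6.33, so f = 0.02496.
ΔP = f(L/D_h)(ρV²/2) = 0.02496·37.7/0.118·44.29 = 353.2 Pa.
ΔP = 0.353 kPa.

ΔP ≈ 0.353 kPa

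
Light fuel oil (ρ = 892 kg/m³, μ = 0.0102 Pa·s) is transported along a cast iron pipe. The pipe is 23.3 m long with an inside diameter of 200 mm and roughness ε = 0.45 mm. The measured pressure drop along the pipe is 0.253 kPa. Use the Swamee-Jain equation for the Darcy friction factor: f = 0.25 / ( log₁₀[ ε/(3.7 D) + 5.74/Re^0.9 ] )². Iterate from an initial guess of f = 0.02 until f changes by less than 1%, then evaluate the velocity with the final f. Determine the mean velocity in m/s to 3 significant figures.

V ≈ 0.356 m/s

Rearranging Darcy-Weisbach: V = √(2·ΔP·D/(f·L·ρ)). With ε/D = 0.00045/0.2 = 0.00225, iterate starting from f = 0.02:
  f = 0.02 → V = √(2·253·0.2/(0.02·23.3·892)) = 0.4934 m/s; Re = ρVD/μ = 8630; f → 0.03568
  f = 0.03568 → V = 0.3694 m/s; Re = 6461; f → 0.0381
  f = 0.0381 → V = 0.3575 m/s; Re = 6253; f → 0.0384
Converged (Δf/f < 1%). With the final f = 0.0384: V = √(2·253·0.2/(0.0384·23.3·892)) = 0.3561 m/s.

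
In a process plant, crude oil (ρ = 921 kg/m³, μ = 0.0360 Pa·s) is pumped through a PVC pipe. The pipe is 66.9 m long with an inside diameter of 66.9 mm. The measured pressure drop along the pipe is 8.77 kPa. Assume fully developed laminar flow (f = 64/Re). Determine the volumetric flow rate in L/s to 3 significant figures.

For laminar flow, f = 64/Re with Re = ρVD/μ, so Darcy-Weisbach reduces to ΔP = 32μLV/D². Solving for V: V = ΔP·D²/(32μL) = 8770·(0.0669)²/(32·0.036·66.9) = 0.5093 m/s.
Check: Re = ρVD/μ = 921·0.5093·0.0669/0.036 = 871.7 < 2300, so the laminar assumption holds.
Q = V·A = 0.5093·(π/4·0.0669²) = 0.00179 m³/s = 1.79 L/s.

Q ≈ 1.79 L/s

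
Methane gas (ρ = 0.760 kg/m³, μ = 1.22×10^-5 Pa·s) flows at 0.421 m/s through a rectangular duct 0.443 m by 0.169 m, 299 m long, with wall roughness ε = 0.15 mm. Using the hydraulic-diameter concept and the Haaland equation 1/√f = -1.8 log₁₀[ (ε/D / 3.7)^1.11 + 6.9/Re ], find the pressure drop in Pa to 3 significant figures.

Hydraulic diameter D_h = 4A/P = 4·(0.443·0.169)/(2·(0.443+0.169)) = 0.2995/1.224 = 0.2447 m.
Re = ρVD_h/μ = 0.76·0.421·0.2447/1.22e-05 = 6417.
ε/D_h = 0.00015/0.2447 = 0.000613; Haaland gives 1/√f = -1.8 log₁₀[6.36e-05+0.00108] = 5.298, so f = 0.03562.
ΔP = f(L/D_h)(ρV²/2) = 0.03562·299/0.2447·0.06735 = 2.932 Pa.

ΔP ≈ 2.93 Pa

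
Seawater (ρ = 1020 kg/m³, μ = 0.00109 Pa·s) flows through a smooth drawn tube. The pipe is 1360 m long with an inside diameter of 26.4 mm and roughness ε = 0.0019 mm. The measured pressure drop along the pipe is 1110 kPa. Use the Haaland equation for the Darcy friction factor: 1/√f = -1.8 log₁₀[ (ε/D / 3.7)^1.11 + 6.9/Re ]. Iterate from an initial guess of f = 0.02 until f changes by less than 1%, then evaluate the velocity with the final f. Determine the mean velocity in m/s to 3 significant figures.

V ≈ 1.36 m/s

Rearranging Darcy-Weisbach: V = √(2·ΔP·D/(f·L·ρ)). With ε/D = 1.9e-06/0.0264 = 7.2e-05, iterate starting from f = 0.02:
  f = 0.02 → V = √(2·1.11e+06·0.0264/(0.02·1360·1020)) = 1.453 m/s; Re = ρVD/μ = 3.591e+04; f → 0.02251
  f = 0.02251 → V = 1.37 m/s; Re = 3.385e+04; f → 0.02281
  f = 0.02281 → V = 1.361 m/s; Re = 3.362e+04; f → 0.02285
Converged (Δf/f < 1%). With the final f = 0.02285: V = √(2·1.11e+06·0.0264/(0.02285·1360·1020)) = 1.36 m/s.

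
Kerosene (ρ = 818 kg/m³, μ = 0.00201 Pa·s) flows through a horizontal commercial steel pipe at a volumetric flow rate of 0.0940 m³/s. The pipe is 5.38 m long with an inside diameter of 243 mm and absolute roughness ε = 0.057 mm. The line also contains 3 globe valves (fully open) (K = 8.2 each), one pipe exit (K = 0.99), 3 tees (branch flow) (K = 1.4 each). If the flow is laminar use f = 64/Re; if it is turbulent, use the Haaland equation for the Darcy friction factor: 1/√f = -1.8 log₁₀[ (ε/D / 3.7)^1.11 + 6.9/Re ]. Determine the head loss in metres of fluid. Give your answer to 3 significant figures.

h_f ≈ 6.32 m

Cross-sectional area A = πD²/4 = π(0.243)²/4 = 0.04638 m²; mean velocity V = Q/A = 0.094/0.04638 = 2.027 m/s.
Reynolds number Re = ρVD/μ = 818 · 2.027 · 0.243 / 0.00201 = 2.004e+05.
Re > 4000 → turbulent. Relative roughness ε/D = 5.7e-05/0.243 = 0.000235. Haaland: 1/√f = -1.8 log₁₀[(0.000235/3.7)^1.11 + 6.9/2.004e+05] = -1.8 log₁₀[2.19e-05 + 3.44e-05] = 7.649, so f = 0.01709.
Total minor-loss coefficient ΣK = 3·8.2 + 1·0.99 + 3·1.4 = 29.8.
ΔP = [f·L/D + ΣK]·(ρV²/2) = [0.01709·5.38/0.243 + 29.8]·(818·2.027²/2) = [0.3784 + 29.8]·1680 = 5.069e+04 Pa.
Head loss h_f = ΔP/(ρg) = 5.069e+04/(818·9.81) = 6.32 m.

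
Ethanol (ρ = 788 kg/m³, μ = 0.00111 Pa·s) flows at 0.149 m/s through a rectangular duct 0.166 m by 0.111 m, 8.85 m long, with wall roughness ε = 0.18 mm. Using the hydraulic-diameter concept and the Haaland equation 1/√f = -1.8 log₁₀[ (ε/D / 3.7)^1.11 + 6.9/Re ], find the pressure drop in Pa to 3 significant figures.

Hydraulic diameter D_h = 4A/P = 4·(0.166·0.111)/(2·(0.166+0.111)) = 0.0737/0.554 = 0.133 m.
Re = ρVD_h/μ = 788·0.149·0.133/0.00111 = 1.407e+04.
ε/D_h = 0.00018/0.133 = 0.00135; Haaland gives 1/√f = -1.8 log₁₀[0.000153+0.00049] = 5.745, so f = 0.0303.
ΔP = f(L/D_h)(ρV²/2) = 0.0303·8.85/0.133·8.747 = 17.63 Pa.

ΔP ≈ 17.6 Pa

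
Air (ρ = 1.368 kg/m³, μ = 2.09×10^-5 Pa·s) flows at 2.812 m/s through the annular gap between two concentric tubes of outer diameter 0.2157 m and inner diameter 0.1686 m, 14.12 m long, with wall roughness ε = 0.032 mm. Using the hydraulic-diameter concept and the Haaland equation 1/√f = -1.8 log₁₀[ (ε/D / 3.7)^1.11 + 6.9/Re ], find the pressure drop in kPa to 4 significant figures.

ΔP ≈ 0.05338 kPa

Hydraulic diameter D_h = 4A/P = D_o - D_i = 0.2157 - 0.1686 = 0.0471 m.
Re = ρVD_h/μ = 1.368·2.812·0.0471/2.09e-05 = 8669.
ε/D_h = 3.2e-05/0.0471 = 0.000679; Haaland gives 1/√f = -1.8 log₁₀[7.13e-05+0.000796] = 5.511, so f = 0.03292.
ΔP = f(L/D_h)(ρV²/2) = 0.03292·14.12/0.0471·5.409 = 53.38 Pa.
ΔP = 0.05338 kPa.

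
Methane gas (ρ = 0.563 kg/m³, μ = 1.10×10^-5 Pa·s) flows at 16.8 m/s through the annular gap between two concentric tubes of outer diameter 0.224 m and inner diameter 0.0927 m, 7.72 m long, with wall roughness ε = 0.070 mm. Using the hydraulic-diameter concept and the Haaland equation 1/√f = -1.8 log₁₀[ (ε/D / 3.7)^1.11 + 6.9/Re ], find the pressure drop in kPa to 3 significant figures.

ΔP ≈ 0.0930 kPa

Hydraulic diameter D_h = 4A/P = D_o - D_i = 0.224 - 0.0927 = 0.1313 m.
Re = ρVD_h/μ = 0.563·16.8·0.1313/1.1e-05 = 1.129e+05.
ε/D_h = 7e-05/0.1313 = 0.000533; Haaland gives 1/√f = -1.8 log₁₀[5.45e-05+6.11e-05] = 7.087, so f = 0.01991.
ΔP = f(L/D_h)(ρV²/2) = 0.01991·7.72/0.1313·79.45 = 93.01 Pa.
ΔP = 0.0930 kPa.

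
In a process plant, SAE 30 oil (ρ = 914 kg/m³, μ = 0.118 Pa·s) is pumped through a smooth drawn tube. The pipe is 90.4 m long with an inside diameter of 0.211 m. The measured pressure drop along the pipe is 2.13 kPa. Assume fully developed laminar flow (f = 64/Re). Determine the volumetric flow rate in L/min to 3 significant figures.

Q ≈ 583 L/min

For laminar flow, f = 64/Re with Re = ρVD/μ, so Darcy-Weisbach reduces to ΔP = 32μLV/D². Solving for V: V = ΔP·D²/(32μL) = 2130·(0.211)²/(32·0.118·90.4) = 0.2778 m/s.
Check: Re = ρVD/μ = 914·0.2778·0.211/0.118 = 454 < 2300, so the laminar assumption holds.
Q = V·A = 0.2778·(π/4·0.211²) = 0.009714 m³/s = 583 L/min.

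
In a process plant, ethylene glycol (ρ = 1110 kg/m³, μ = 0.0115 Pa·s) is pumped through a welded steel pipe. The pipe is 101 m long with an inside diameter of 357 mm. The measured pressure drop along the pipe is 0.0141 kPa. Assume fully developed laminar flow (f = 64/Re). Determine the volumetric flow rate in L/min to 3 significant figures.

Q ≈ 290 L/min

For laminar flow, f = 64/Re with Re = ρVD/μ, so Darcy-Weisbach reduces to ΔP = 32μLV/D². Solving for V: V = ΔP·D²/(32μL) = 14.1·(0.357)²/(32·0.0115·101) = 0.04835 m/s.
Check: Re = ρVD/μ = 1110·0.04835·0.357/0.0115 = 1666 < 2300, so the laminar assumption holds.
Q = V·A = 0.04835·(π/4·0.357²) = 0.00484 m³/s = 290 L/min.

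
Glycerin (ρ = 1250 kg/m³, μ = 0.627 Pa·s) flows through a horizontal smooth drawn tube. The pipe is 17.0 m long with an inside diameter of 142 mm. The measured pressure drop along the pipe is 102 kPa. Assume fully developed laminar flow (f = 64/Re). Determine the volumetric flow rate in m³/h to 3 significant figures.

For laminar flow, f = 64/Re with Re = ρVD/μ, so Darcy-Weisbach reduces to ΔP = 32μLV/D². Solving for V: V = ΔP·D²/(32μL) = 1.02e+05·(0.142)²/(32·0.627·17) = 6.03 m/s.
Check: Re = ρVD/μ = 1250·6.03·0.142/0.627 = 1707 < 2300, so the laminar assumption holds.
Q = V·A = 6.03·(π/4·0.142²) = 0.09549 m³/s = 344 m³/h.

Q ≈ 344 m³/h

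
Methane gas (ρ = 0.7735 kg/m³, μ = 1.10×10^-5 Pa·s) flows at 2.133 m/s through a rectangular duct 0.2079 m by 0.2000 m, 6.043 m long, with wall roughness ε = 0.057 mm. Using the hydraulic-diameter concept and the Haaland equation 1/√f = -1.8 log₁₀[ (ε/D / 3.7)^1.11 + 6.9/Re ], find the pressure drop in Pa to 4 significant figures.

ΔP ≈ 1.243 Pa

Hydraulic diameter D_h = 4A/P = 4·(0.2079·0.2)/(2·(0.2079+0.2)) = 0.1663/0.8158 = 0.2039 m.
Re = ρVD_h/μ = 0.7735·2.133·0.2039/1.1e-05 = 3.058e+04.
ε/D_h = 5.7e-05/0.2039 = 0.00028; Haaland gives 1/√f = -1.8 log₁₀[2.66e-05+0.000226] = 6.477, so f = 0.02384.
ΔP = f(L/D_h)(ρV²/2) = 0.02384·6.043/0.2039·1.76 = 1.243 Pa.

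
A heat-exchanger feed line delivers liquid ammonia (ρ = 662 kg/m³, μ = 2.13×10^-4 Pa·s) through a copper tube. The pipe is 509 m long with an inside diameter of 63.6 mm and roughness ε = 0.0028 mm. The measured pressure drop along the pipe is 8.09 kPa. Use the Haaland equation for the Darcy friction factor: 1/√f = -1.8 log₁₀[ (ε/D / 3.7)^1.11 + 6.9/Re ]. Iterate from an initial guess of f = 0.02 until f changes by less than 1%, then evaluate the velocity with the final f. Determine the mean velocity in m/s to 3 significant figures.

Rearranging Darcy-Weisbach: V = √(2·ΔP·D/(f·L·ρ)). With ε/D = 2.8e-06/0.0636 = 4.4e-05, iterate starting from f = 0.02:
  f = 0.02 → V = √(2·8090·0.0636/(0.02·509·662)) = 0.3908 m/s; Re = ρVD/μ = 7.724e+04; f → 0.01898
  f = 0.01898 → V = 0.4011 m/s; Re = 7.929e+04; f → 0.01888
Converged (Δf/f < 1%). With the final f = 0.01888: V = √(2·8090·0.0636/(0.01888·509·662)) = 0.4022 m/s.

V ≈ 0.402 m/s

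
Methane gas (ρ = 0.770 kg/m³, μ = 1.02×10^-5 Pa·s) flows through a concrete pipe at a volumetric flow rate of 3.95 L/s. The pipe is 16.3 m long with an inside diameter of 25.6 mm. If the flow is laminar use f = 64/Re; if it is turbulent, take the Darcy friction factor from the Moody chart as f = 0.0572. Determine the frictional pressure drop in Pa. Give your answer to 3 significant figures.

Q = 3.95 L/s = 3.95/1000 = 0.00395 m³/s.
Cross-sectional area A = πD²/4 = π(0.0256)²/4 = 0.0005147 m²; mean velocity V = Q/A = 0.00395/0.0005147 = 7.674 m/s.
Reynolds number Re = ρVD/μ = 0.77 · 7.674 · 0.0256 / 1.02e-05 = 1.483e+04.
Re > 4000 → turbulent; use the Moody-chart value f = 0.0572.
Darcy-Weisbach: ΔP = f(L/D)(ρV²/2) = 0.0572·(16.3/0.0256)·(0.77·7.674²/2) = 0.0572·636.7·22.67 = 825.8 Pa.

ΔP ≈ 826 Pa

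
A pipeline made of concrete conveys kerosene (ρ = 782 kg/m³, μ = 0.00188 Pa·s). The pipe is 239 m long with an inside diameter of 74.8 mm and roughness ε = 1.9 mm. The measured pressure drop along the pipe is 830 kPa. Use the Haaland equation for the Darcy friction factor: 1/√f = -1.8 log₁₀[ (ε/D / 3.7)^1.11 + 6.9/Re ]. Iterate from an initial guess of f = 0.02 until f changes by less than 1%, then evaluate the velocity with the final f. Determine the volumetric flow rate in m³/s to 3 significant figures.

Q ≈ 0.0154 m³/s

Rearranging Darcy-Weisbach: V = √(2·ΔP·D/(f·L·ρ)). With ε/D = 0.0019/0.0748 = 0.0254, iterate starting from f = 0.02:
  f = 0.02 → V = √(2·8.3e+05·0.0748/(0.02·239·782)) = 5.764 m/s; Re = ρVD/μ = 1.793e+05; f → 0.05371
  f = 0.05371 → V = 3.517 m/s; Re = 1.094e+05; f → 0.05383
Converged (Δf/f < 1%). With the final f = 0.05383: V = √(2·8.3e+05·0.0748/(0.05383·239·782)) = 3.513 m/s.
Q = V·A = 3.513·(π/4·0.0748²) = 0.01544 m³/s = 0.0154 m³/s.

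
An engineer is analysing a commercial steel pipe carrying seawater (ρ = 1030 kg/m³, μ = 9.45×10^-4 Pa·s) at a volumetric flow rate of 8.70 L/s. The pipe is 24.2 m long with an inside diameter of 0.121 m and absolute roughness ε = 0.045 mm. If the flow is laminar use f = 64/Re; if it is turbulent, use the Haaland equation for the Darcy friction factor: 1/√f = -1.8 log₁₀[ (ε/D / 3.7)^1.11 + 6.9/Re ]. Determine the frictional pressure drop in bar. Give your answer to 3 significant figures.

ΔP ≈ 0.0115 bar

Q = 8.70 L/s = 8.70/1000 = 0.0087 m³/s.
Cross-sectional area A = πD²/4 = π(0.121)²/4 = 0.0115 m²; mean velocity V = Q/A = 0.0087/0.0115 = 0.7566 m/s.
Reynolds number Re = ρVD/μ = 1030 · 0.7566 · 0.121 / 0.000945 = 9.978e+04.
Re > 4000 → turbulent. Relative roughness ε/D = 4.5e-05/0.121 = 0.000372. Haaland: 1/√f = -1.8 log₁₀[(0.000372/3.7)^1.11 + 6.9/9.978e+04] = -1.8 log₁₀[3.65e-05 + 6.92e-05] = 7.157, so f = 0.01952.
Darcy-Weisbach: ΔP = f(L/D)(ρV²/2) = 0.01952·(24.2/0.121)·(1030·0.7566²/2) = 0.01952·200·294.8 = 1151 Pa.
ΔP = 1151 Pa = 0.0115 bar.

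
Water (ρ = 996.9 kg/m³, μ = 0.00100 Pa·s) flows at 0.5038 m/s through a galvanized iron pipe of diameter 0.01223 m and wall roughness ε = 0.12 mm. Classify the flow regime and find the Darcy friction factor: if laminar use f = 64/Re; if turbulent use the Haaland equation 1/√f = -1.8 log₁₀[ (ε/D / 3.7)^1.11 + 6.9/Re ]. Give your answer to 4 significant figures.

Re = ρVD/μ = 996.9·0.5038·0.01223/0.001 = 6142.
Re > 4000 → turbulent. ε/D = 0.00012/0.01223 = 0.00981; Haaland: 1/√f = -1.8 log₁₀[0.00138 + 0.00112] = 4.682, so f = 0.04561.

f ≈ 0.04561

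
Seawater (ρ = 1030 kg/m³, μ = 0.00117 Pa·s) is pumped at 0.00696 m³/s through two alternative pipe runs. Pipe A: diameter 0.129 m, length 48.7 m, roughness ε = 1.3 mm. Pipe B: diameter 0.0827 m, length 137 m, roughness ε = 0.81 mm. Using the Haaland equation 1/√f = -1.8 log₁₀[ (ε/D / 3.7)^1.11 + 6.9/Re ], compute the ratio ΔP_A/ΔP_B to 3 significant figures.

Pipe A: V = Q/A = 0.00696/0.01307 = 0.5325 m/s; Re = 6.048e+04; ε/D = 0.0101; Haaland → f = 0.03899; ΔP_A = f(L/D)(ρV²/2) = 2150 Pa.
Pipe B: V = Q/A = 0.00696/0.005372 = 1.296 m/s; Re = 9.433e+04; ε/D = 0.00979; Haaland → f = 0.03831; ΔP_B = f(L/D)(ρV²/2) = 5.488e+04 Pa.
ΔP_A/ΔP_B = 2150/5.488e+04 = 0.0392.

ΔP_A/ΔP_B ≈ 0.0392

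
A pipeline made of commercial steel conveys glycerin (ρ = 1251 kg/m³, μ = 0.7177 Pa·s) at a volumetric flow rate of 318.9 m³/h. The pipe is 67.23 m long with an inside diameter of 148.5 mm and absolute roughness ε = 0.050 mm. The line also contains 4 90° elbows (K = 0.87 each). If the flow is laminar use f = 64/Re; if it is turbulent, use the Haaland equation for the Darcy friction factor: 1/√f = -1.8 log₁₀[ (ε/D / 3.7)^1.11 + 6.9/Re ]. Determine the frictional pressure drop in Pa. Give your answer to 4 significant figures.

Q = 318.9 m³/h = 318.9/3600 = 0.08858 m³/s.
Cross-sectional area A = πD²/4 = π(0.1485)²/4 = 0.01732 m²; mean velocity V = Q/A = 0.08858/0.01732 = 5.115 m/s.
Reynolds number Re = ρVD/μ = 1251 · 5.115 · 0.1485 / 0.718 = 1324.
Re < 2300 → laminar flow, so f = 64/Re = 64/1324 = 0.04834 (the turbulent correlation is not needed).
Total minor-loss coefficient ΣK = 4·0.87 = 3.48.
ΔP = [f·L/D + ΣK]·(ρV²/2) = [0.04834·67.23/0.1485 + 3.48]·(1251·5.115²/2) = [21.89 + 3.48]·1.636e+04 = 4.15e+05 Pa.

ΔP ≈ 415000 Pa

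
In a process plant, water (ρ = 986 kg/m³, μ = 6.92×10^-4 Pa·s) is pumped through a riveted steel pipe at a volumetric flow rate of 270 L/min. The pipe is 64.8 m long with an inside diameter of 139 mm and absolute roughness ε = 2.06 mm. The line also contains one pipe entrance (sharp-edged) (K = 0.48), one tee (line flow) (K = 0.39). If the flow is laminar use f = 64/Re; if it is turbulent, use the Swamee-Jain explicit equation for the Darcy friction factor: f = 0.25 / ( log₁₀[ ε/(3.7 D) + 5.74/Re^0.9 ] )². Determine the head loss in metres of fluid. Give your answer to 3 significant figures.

h_f ≈ 0.0972 m

Q = 270 L/min = 270/60000 = 0.0045 m³/s.
Cross-sectional area A = πD²/4 = π(0.139)²/4 = 0.01517 m²; mean velocity V = Q/A = 0.0045/0.01517 = 0.2965 m/s.
Reynolds number Re = ρVD/μ = 986 · 0.2965 · 0.139 / 0.000692 = 5.873e+04.
Re > 4000 → turbulent. Relative roughness ε/D = 0.00206/0.139 = 0.0148. Swamee-Jain: f = 0.25/(log₁₀[0.0148/3.7 + 5.74/5.873e+04^0.9])² = 0.25/(log₁₀[0.00401 + 0.000293])² = 0.25/(-2.367)² = 0.04463.
Total minor-loss coefficient ΣK = 1·0.48 + 1·0.39 = 0.87.
ΔP = [f·L/D + ΣK]·(ρV²/2) = [0.04463·64.8/0.139 + 0.87]·(986·0.2965²/2) = [20.81 + 0.87]·43.35 = 939.8 Pa.
Head loss h_f = ΔP/(ρg) = 939.8/(986·9.81) = 0.0972 m.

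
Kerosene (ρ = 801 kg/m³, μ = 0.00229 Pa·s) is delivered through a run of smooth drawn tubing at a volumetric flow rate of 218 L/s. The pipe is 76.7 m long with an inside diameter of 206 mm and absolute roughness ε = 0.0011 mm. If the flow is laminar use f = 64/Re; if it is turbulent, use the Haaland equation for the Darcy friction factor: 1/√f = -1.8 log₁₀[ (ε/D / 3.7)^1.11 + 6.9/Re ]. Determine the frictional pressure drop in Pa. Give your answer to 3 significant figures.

Q = 218 L/s = 218/1000 = 0.218 m³/s.
Cross-sectional area A = πD²/4 = π(0.206)²/4 = 0.03333 m²; mean velocity V = Q/A = 0.218/0.03333 = 6.541 m/s.
Reynolds number Re = ρVD/μ = 801 · 6.541 · 0.206 / 0.00229 = 4.713e+05.
Re > 4000 → turbulent. Relative roughness ε/D = 1.1e-06/0.206 = 5.34e-06. Haaland: 1/√f = -1.8 log₁₀[(5.34e-06/3.7)^1.11 + 6.9/4.713e+05] = -1.8 log₁₀[3.29e-07 + 1.46e-05] = 8.685, so f = 0.01326.
Darcy-Weisbach: ΔP = f(L/D)(ρV²/2) = 0.01326·(76.7/0.206)·(801·6.541²/2) = 0.01326·372.3·1.713e+04 = 8.458e+04 Pa.

ΔP ≈ 84600 Pa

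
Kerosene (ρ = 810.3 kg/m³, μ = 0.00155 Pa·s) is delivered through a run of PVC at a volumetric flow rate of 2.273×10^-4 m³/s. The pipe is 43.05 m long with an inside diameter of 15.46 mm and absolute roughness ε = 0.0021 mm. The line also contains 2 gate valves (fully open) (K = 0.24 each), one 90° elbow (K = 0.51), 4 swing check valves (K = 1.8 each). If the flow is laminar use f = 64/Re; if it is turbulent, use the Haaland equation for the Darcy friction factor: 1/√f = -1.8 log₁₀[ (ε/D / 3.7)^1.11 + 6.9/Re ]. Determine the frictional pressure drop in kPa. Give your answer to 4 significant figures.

Cross-sectional area A = πD²/4 = π(0.01546)²/4 = 0.0001877 m²; mean velocity V = Q/A = 0.0002273/0.0001877 = 1.211 m/s.
Reynolds number Re = ρVD/μ = 810.3 · 1.211 · 0.01546 / 0.00155 = 9786.
Re > 4000 → turbulent. Relative roughness ε/D = 2.1e-06/0.01546 = 0.000136. Haaland: 1/√f = -1.8 log₁₀[(0.000136/3.7)^1.11 + 6.9/9786] = -1.8 log₁₀[1.19e-05 + 0.000705] = 5.66, so f = 0.03121.
Total minor-loss coefficient ΣK = 2·0.24 + 1·0.51 + 4·1.8 = 8.19.
ΔP = [f·L/D + ΣK]·(ρV²/2) = [0.03121·43.05/0.01546 + 8.19]·(810.3·1.211²/2) = [86.92 + 8.19]·594 = 5.65e+04 Pa.
ΔP = 5.65e+04 Pa = 56.50 kPa.

ΔP ≈ 56.50 kPa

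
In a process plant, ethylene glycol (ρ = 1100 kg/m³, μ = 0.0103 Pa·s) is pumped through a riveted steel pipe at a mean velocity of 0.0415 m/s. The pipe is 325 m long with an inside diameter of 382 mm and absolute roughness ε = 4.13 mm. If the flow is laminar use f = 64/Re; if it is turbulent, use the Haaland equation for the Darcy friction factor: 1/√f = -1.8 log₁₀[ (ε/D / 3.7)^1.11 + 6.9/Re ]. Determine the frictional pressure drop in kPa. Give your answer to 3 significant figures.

Reynolds number Re = ρVD/μ = 1100 · 0.0415 · 0.382 / 0.0103 = 1693.
Re < 2300 → laminar flow, so f = 64/Re = 64/1693 = 0.0378 (the turbulent correlation is not needed).
Darcy-Weisbach: ΔP = f(L/D)(ρV²/2) = 0.0378·(325/0.382)·(1100·0.0415²/2) = 0.0378·850.8·0.9472 = 30.46 Pa.
ΔP = 30.46 Pa = 0.0305 kPa.

ΔP ≈ 0.0305 kPa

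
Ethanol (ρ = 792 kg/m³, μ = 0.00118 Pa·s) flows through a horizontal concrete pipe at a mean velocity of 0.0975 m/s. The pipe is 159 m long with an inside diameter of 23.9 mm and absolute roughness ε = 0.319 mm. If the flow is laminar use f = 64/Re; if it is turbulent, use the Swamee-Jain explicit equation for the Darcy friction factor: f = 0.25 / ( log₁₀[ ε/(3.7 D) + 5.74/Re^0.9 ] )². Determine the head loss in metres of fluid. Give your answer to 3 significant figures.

Reynolds number Re = ρVD/μ = 792 · 0.0975 · 0.0239 / 0.00118 = 1564.
Re < 2300 → laminar flow, so f = 64/Re = 64/1564 = 0.04092 (the turbulent correlation is not needed).
Darcy-Weisbach: ΔP = f(L/D)(ρV²/2) = 0.04092·(159/0.0239)·(792·0.0975²/2) = 0.04092·6653·3.764 = 1025 Pa.
Head loss h_f = ΔP/(ρg) = 1025/(792·9.81) = 0.132 m.

h_f ≈ 0.132 m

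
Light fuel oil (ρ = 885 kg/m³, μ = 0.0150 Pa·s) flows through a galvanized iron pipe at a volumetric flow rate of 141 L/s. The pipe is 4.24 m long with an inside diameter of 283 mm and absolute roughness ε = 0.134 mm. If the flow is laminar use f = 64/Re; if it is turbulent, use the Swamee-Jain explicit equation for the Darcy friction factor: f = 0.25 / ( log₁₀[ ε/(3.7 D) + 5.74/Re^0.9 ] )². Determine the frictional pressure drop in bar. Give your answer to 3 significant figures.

ΔP ≈ 0.00790 bar

Q = 141 L/s = 141/1000 = 0.141 m³/s.
Cross-sectional area A = πD²/4 = π(0.283)²/4 = 0.0629 m²; mean velocity V = Q/A = 0.141/0.0629 = 2.242 m/s.
Reynolds number Re = ρVD/μ = 885 · 2.242 · 0.283 / 0.015 = 3.743e+04.
Re > 4000 → turbulent. Relative roughness ε/D = 0.000134/0.283 = 0.000473. Swamee-Jain: f = 0.25/(log₁₀[0.000473/3.7 + 5.74/3.743e+04^0.9])² = 0.25/(log₁₀[0.000128 + 0.00044])² = 0.25/(-3.246)² = 0.02373.
Darcy-Weisbach: ΔP = f(L/D)(ρV²/2) = 0.02373·(4.24/0.283)·(885·2.242²/2) = 0.02373·14.98·2223 = 790.4 Pa.
ΔP = 790.4 Pa = 0.00790 bar.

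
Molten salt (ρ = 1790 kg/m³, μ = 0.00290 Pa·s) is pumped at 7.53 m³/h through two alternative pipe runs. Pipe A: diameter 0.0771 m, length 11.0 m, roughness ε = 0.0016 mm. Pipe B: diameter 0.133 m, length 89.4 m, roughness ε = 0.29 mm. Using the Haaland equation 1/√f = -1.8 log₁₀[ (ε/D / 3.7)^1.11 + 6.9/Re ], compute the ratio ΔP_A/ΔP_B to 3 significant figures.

Pipe A: V = Q/A = 0.002092/0.004669 = 0.448 m/s; Re = 2.132e+04; ε/D = 2.08e-05; Haaland → f = 0.02537; ΔP_A = f(L/D)(ρV²/2) = 650.2 Pa.
Pipe B: V = Q/A = 0.002092/0.01389 = 0.1506 m/s; Re = 1.236e+04; ε/D = 0.00218; Haaland → f = 0.03239; ΔP_B = f(L/D)(ρV²/2) = 441.6 Pa.
ΔP_A/ΔP_B = 650.2/441.6 = 1.47.

ΔP_A/ΔP_B ≈ 1.47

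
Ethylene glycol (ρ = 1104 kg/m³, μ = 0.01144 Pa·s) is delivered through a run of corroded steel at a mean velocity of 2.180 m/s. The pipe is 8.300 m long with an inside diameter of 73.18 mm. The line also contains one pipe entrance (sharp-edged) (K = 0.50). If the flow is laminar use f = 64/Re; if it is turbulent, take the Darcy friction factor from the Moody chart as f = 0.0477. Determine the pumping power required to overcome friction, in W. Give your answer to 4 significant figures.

Reynolds number Re = ρVD/μ = 1104 · 2.18 · 0.07318 / 0.0114 = 1.54e+04.
Re > 4000 → turbulent; use the Moody-chart value f = 0.0477.
Total minor-loss coefficient ΣK = 1·0.5 = 0.5.
ΔP = [f·L/D + ΣK]·(ρV²/2) = [0.0477·8.3/0.07318 + 0.5]·(1104·2.18²/2) = [5.41 + 0.5]·2623 = 1.55e+04 Pa.
Q = V·A = 2.18·0.004206 = 0.009169 m³/s.
Pumping power P = QΔP = 0.009169·1.55e+04 = 142.16 W = 142.2 W.

P ≈ 142.2 W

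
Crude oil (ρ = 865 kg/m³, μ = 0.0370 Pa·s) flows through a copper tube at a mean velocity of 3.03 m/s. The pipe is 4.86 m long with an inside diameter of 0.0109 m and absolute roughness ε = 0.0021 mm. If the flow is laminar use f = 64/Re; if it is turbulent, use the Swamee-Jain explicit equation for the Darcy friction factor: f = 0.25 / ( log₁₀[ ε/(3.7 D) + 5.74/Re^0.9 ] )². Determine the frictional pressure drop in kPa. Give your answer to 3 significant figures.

Reynolds number Re = ρVD/μ = 865 · 3.03 · 0.0109 / 0.037 = 772.1.
Re < 2300 → laminar flow, so f = 64/Re = 64/772.1 = 0.08289 (the turbulent correlation is not needed).
Darcy-Weisbach: ΔP = f(L/D)(ρV²/2) = 0.08289·(4.86/0.0109)·(865·3.03²/2) = 0.08289·445.9·3971 = 1.467e+05 Pa.
ΔP = 1.467e+05 Pa = 147 kPa.

ΔP ≈ 147 kPa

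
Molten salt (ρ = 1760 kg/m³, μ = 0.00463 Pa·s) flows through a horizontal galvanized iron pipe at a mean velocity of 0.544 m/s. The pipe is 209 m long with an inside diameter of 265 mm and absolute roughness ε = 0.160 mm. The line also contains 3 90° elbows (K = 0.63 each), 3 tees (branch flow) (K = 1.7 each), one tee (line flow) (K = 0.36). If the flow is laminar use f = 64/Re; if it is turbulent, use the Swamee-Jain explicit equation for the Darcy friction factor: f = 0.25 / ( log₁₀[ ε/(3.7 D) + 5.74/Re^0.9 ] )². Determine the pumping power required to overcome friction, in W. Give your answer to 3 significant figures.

Reynolds number Re = ρVD/μ = 1760 · 0.544 · 0.265 / 0.00463 = 5.48e+04.
Re > 4000 → turbulent. Relative roughness ε/D = 0.00016/0.265 = 0.000604. Swamee-Jain: f = 0.25/(log₁₀[0.000604/3.7 + 5.74/5.48e+04^0.9])² = 0.25/(log₁₀[0.000163 + 0.000312])² = 0.25/(-3.323)² = 0.02264.
Total minor-loss coefficient ΣK = 3·0.63 + 3·1.7 + 1·0.36 = 7.35.
ΔP = [f·L/D + ΣK]·(ρV²/2) = [0.02264·209/0.265 + 7.35]·(1760·0.544²/2) = [17.85 + 7.35]·260.4 = 6564 Pa.
Q = V·A = 0.544·0.05515 = 0.03 m³/s.
Pumping power P = QΔP = 0.03·6564 = 196.9 W = 197 W.

P ≈ 197 W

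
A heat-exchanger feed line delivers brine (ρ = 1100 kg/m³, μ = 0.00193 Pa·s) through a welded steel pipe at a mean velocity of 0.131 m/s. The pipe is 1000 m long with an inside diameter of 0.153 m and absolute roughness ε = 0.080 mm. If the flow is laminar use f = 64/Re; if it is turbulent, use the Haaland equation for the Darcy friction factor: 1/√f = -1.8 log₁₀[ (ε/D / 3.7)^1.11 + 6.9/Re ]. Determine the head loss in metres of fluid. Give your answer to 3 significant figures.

Reynolds number Re = ρVD/μ = 1100 · 0.131 · 0.153 / 0.00193 = 1.142e+04.
Re > 4000 → turbulent. Relative roughness ε/D = 8e-05/0.153 = 0.000523. Haaland: 1/√f = -1.8 log₁₀[(0.000523/3.7)^1.11 + 6.9/1.142e+04] = -1.8 log₁₀[5.33e-05 + 0.000604] = 5.728, so f = 0.03048.
Darcy-Weisbach: ΔP = f(L/D)(ρV²/2) = 0.03048·(1000/0.153)·(1100·0.131²/2) = 0.03048·6536·9.439 = 1880 Pa.
Head loss h_f = ΔP/(ρg) = 1880/(1100·9.81) = 0.174 m.

h_f ≈ 0.174 m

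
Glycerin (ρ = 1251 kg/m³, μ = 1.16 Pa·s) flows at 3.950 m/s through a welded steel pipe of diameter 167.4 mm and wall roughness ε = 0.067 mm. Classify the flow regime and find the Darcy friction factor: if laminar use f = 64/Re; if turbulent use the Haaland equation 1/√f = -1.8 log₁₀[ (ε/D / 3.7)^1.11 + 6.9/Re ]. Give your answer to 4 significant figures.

Re = ρVD/μ = 1251·3.95·0.1674/1.16 = 713.1.
Re < 2300 → laminar, so f = 64/Re = 0.08975 (roughness is irrelevant in laminar flow).

f ≈ 0.08975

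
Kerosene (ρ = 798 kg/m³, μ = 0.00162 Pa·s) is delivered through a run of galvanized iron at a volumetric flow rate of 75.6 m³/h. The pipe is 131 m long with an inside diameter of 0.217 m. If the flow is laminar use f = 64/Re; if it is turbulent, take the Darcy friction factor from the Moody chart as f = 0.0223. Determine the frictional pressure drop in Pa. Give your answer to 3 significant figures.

Q = 75.6 m³/h = 75.6/3600 = 0.021 m³/s.
Cross-sectional area A = πD²/4 = π(0.217)²/4 = 0.03698 m²; mean velocity V = Q/A = 0.021/0.03698 = 0.5678 m/s.
Reynolds number Re = ρVD/μ = 798 · 0.5678 · 0.217 / 0.00162 = 6.07e+04.
Re > 4000 → turbulent; use the Moody-chart value f = 0.0223.
Darcy-Weisbach: ΔP = f(L/D)(ρV²/2) = 0.0223·(131/0.217)·(798·0.5678²/2) = 0.0223·603.7·128.6 = 1732 Pa.

ΔP ≈ 1730 Pa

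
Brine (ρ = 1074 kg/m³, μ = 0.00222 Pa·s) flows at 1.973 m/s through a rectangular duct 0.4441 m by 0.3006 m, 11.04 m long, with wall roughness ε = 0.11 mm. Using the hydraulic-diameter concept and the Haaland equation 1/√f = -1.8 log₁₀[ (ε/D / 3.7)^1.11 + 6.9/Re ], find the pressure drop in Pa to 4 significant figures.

Hydraulic diameter D_h = 4A/P = 4·(0.4441·0.3006)/(2·(0.4441+0.3006)) = 0.534/1.489 = 0.3585 m.
Re = ρVD_h/μ = 1074·1.973·0.3585/0.00222 = 3.422e+05.
ε/D_h = 0.00011/0.3585 = 0.000307; Haaland gives 1/√f = -1.8 log₁₀[2.95e-05+2.02e-05] = 7.747, so f = 0.01666.
ΔP = f(L/D_h)(ρV²/2) = 0.01666·11.04/0.3585·2090 = 1072 Pa.

ΔP ≈ 1072 Pa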